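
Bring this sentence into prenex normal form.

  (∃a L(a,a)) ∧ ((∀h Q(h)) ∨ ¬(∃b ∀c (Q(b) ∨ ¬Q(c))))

Push ¬ through the quantifiers and connectives to reach negation normal form:
  (∃a L(a,a)) ∧ ((∀h Q(h)) ∨ (∀b ∃c (¬Q(b) ∧ Q(c))))
All bound variables are already distinct, so no renaming is needed.
Finally move all quantifiers to the prefix:
  ∃a ∀h ∀b ∃c (L(a,a) ∧ (Q(h) ∨ ¬Q(b) ∧ Q(c)))

∃a ∀h ∀b ∃c (L(a,a) ∧ (Q(h) ∨ ¬Q(b) ∧ Q(c)))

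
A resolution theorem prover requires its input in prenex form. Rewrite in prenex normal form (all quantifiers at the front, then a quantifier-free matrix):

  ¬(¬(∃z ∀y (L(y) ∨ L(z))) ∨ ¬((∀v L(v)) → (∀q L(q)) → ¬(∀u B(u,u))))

∃z ∀y ∃v ∃q ∃u ((L(y) ∨ L(z)) ∧ (¬L(v) ∨ ¬L(q) ∨ ¬B(u,u)))

Eliminate → and ↔ using ¬ and ∨.
  ¬(¬(∃z ∀y (L(y) ∨ L(z))) ∨ ¬(¬(∀v L(v)) ∨ ¬(∀q L(q)) ∨ ¬(∀u B(u,u))))
Move each ¬ inward, flipping quantifiers it crosses:
  (∃z ∀y (L(y) ∨ L(z))) ∧ ((∃v ¬L(v)) ∨ (∃q ¬L(q)) ∨ (∃u ¬B(u,u)))
Finally move all quantifiers to the prefix:
  ∃z ∀y ∃v ∃q ∃u ((L(y) ∨ L(z)) ∧ (¬L(v) ∨ ¬L(q) ∨ ¬B(u,u)))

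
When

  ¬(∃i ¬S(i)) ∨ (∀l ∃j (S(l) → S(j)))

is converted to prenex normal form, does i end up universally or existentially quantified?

universal

Eliminate → and ↔ using ¬ and ∨.
  ¬(∃i ¬S(i)) ∨ (∀l ∃j (¬S(l) ∨ S(j)))
Push ¬ through the quantifiers and connectives to reach negation normal form:
  (∀i S(i)) ∨ (∀l ∃j (¬S(l) ∨ S(j)))
All bound variables are already distinct, so no renaming is needed.
Extract every quantifier outward, since the variables are now distinct and don't occur free across branches:
  ∀i ∀l ∃j (S(i) ∨ ¬S(l) ∨ S(j))
The quantifier ∃i sits under an odd number of negations (counting the antecedent side of each →), so it flips to ∀i.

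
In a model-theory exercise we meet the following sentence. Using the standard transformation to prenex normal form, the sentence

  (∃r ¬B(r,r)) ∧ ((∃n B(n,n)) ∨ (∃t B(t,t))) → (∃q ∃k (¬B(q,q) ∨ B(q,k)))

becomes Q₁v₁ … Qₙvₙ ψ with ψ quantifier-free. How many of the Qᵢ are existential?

2

Rewrite implications/biconditionals: A → B as ¬A ∨ B.
  ¬((∃r ¬B(r,r)) ∧ ((∃n B(n,n)) ∨ (∃t B(t,t)))) ∨ (∃q ∃k (¬B(q,q) ∨ B(q,k)))
Move each ¬ inward, flipping quantifiers it crosses:
  (∀r B(r,r)) ∨ (∀n ¬B(n,n)) ∧ (∀t ¬B(t,t)) ∨ (∃q ∃k (¬B(q,q) ∨ B(q,k)))
Finally move all quantifiers to the prefix:
  ∀r ∀n ∀t ∃q ∃k (B(r,r) ∨ ¬B(n,n) ∧ ¬B(t,t) ∨ ¬B(q,q) ∨ B(q,k))
The prefix is ∀r ∀n ∀t ∃q ∃k: 3 universal, 2 existential.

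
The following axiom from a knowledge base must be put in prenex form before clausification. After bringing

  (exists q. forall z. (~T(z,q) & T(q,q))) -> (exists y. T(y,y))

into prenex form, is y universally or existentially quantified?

First replace A → B with ¬A ∨ B.
  ~(exists q. forall z. (~T(z,q) & T(q,q))) | (exists y. T(y,y))
Drive negations inward (¬∀x A ≡ ∃x ¬A, ¬∃x A ≡ ∀x ¬A, De Morgan for ∧/∨):
  (forall q. exists z. (T(z,q) | ~T(q,q))) | (exists y. T(y,y))
All bound variables are already distinct, so no renaming is needed.
Extract every quantifier outward, since the variables are now distinct and don't occur free across branches:
  forall q. exists z. exists y. (T(z,q) | ~T(q,q) | T(y,y))
The quantifier exists y sits under an even number of negations (counting the antecedent side of each →), so it remains existential.

existential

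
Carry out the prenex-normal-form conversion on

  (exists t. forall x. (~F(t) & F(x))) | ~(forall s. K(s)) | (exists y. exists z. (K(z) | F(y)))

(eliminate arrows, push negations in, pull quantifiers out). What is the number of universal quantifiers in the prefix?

1

Move each ¬ inward, flipping quantifiers it crosses:
  (exists t. forall x. (~F(t) & F(x))) | (exists s. ~K(s)) | (exists y. exists z. (K(z) | F(y)))
All bound variables are already distinct, so no renaming is needed.
Extract every quantifier outward, since the variables are now distinct and don't occur free across branches:
  exists t. forall x. exists s. exists y. exists z. (~F(t) & F(x) | ~K(s) | K(z) | F(y))
The prefix is exists t forall x exists s exists y exists z: 1 universal, 4 existential.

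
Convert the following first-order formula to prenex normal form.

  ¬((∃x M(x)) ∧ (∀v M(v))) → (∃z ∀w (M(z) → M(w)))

∃x ∀v ∃z ∀w (M(x) ∧ M(v) ∨ ¬M(z) ∨ M(w))

First replace A → B with ¬A ∨ B.
  ¬¬((∃x M(x)) ∧ (∀v M(v))) ∨ (∃z ∀w (¬M(z) ∨ M(w)))
Push ¬ through the quantifiers and connectives to reach negation normal form:
  (∃x M(x)) ∧ (∀v M(v)) ∨ (∃z ∀w (¬M(z) ∨ M(w)))
All bound variables are already distinct, so no renaming is needed.
Finally move all quantifiers to the prefix:
  ∃x ∀v ∃z ∀w (M(x) ∧ M(v) ∨ ¬M(z) ∨ M(w))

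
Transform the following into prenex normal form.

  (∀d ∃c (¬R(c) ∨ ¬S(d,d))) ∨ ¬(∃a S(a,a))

∀d ∃c ∀a (¬R(c) ∨ ¬S(d,d) ∨ ¬S(a,a))

Drive negations inward (¬∀x A ≡ ∃x ¬A, ¬∃x A ≡ ∀x ¬A, De Morgan for ∧/∨):
  (∀d ∃c (¬R(c) ∨ ¬S(d,d))) ∨ (∀a ¬S(a,a))
All bound variables are already distinct, so no renaming is needed.
Pull the quantifiers to the front (each side's bound variable is not free in the other side):
  ∀d ∃c ∀a (¬R(c) ∨ ¬S(d,d) ∨ ¬S(a,a))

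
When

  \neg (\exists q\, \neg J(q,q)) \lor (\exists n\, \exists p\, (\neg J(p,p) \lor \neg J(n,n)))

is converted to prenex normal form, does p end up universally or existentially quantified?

Move each ¬ inward, flipping quantifiers it crosses:
  (\forall q\, J(q,q)) \lor (\exists n\, \exists p\, (\neg J(p,p) \lor \neg J(n,n)))
All bound variables are already distinct, so no renaming is needed.
Extract every quantifier outward, since the variables are now distinct and don't occur free across branches:
  \forall q\, \exists n\, \exists p\, (J(q,q) \lor \neg J(p,p) \lor \neg J(n,n))
The quantifier \exists p sits under an even number of negations, so it remains existential.

existential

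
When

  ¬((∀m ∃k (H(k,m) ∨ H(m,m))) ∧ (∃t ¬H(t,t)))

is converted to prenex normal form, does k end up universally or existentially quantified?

universal

Move each ¬ inward, flipping quantifiers it crosses:
  (∃m ∀k (¬H(k,m) ∧ ¬H(m,m))) ∨ (∀t H(t,t))
All bound variables are already distinct, so no renaming is needed.
Finally move all quantifiers to the prefix:
  ∃m ∀k ∀t (¬H(k,m) ∧ ¬H(m,m) ∨ H(t,t))
The quantifier ∃k sits under an odd number of negations, so it flips to ∀k.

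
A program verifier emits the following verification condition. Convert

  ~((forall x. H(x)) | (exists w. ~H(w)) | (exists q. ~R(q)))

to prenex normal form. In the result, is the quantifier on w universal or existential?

Drive negations inward (¬∀x A ≡ ∃x ¬A, ¬∃x A ≡ ∀x ¬A, De Morgan for ∧/∨):
  (exists x. ~H(x)) & (forall w. H(w)) & (forall q. R(q))
Pull the quantifiers to the front (each side's bound variable is not free in the other side):
  exists x. forall w. forall q. (~H(x) & H(w) & R(q))
The quantifier exists w sits under an odd number of negations, so it flips to forall w.

universal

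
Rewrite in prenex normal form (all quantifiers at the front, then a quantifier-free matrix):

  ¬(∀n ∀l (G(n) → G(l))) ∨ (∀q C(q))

∃n ∃l ∀q (G(n) ∧ ¬G(l) ∨ C(q))

First replace A → B with ¬A ∨ B.
  ¬(∀n ∀l (¬G(n) ∨ G(l))) ∨ (∀q C(q))
Push ¬ through the quantifiers and connectives to reach negation normal form:
  (∃n ∃l (G(n) ∧ ¬G(l))) ∨ (∀q C(q))
All bound variables are already distinct, so no renaming is needed.
Extract every quantifier outward, since the variables are now distinct and don't occur free across branches:
  ∃n ∃l ∀q (G(n) ∧ ¬G(l) ∨ C(q))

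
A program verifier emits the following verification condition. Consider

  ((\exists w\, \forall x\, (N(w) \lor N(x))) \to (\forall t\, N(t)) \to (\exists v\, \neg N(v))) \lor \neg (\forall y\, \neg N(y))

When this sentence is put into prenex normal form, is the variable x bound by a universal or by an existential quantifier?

existential

First replace A → B with ¬A ∨ B.
  \neg (\exists w\, \forall x\, (N(w) \lor N(x))) \lor \neg (\forall t\, N(t)) \lor (\exists v\, \neg N(v)) \lor \neg (\forall y\, \neg N(y))
Push ¬ through the quantifiers and connectives to reach negation normal form:
  (\forall w\, \exists x\, (\neg N(w) \land \neg N(x))) \lor (\exists t\, \neg N(t)) \lor (\exists v\, \neg N(v)) \lor (\exists y\, N(y))
Finally move all quantifiers to the prefix:
  \forall w\, \exists x\, \exists t\, \exists v\, \exists y\, (\neg N(w) \land \neg N(x) \lor \neg N(t) \lor \neg N(v) \lor N(y))
The quantifier \forall x sits under an odd number of negations (counting the antecedent side of each →), so it flips to \exists x.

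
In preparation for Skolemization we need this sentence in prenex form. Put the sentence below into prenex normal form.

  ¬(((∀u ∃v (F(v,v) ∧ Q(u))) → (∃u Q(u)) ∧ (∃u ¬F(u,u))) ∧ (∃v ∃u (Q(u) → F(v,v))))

∀u ∃v ∀s ∀a ∀r ∀y (F(v,v) ∧ Q(u) ∧ (¬Q(s) ∨ F(a,a)) ∨ Q(y) ∧ ¬F(r,r))

Eliminate → and ↔ using ¬ and ∨.
  ¬((¬(∀u ∃v (F(v,v) ∧ Q(u))) ∨ (∃u Q(u)) ∧ (∃u ¬F(u,u))) ∧ (∃v ∃u (¬Q(u) ∨ F(v,v))))
Drive negations inward (¬∀x A ≡ ∃x ¬A, ¬∃x A ≡ ∀x ¬A, De Morgan for ∧/∨):
  (∀u ∃v (F(v,v) ∧ Q(u))) ∧ ((∀u ¬Q(u)) ∨ (∀u F(u,u))) ∨ (∀v ∀u (Q(u) ∧ ¬F(v,v)))
Standardize variables apart so no two quantifiers bind the same name: u↦s, u↦a, v↦r, u↦y.
  (∀u ∃v (F(v,v) ∧ Q(u))) ∧ ((∀s ¬Q(s)) ∨ (∀a F(a,a))) ∨ (∀r ∀y (Q(y) ∧ ¬F(r,r)))
Finally move all quantifiers to the prefix:
  ∀u ∃v ∀s ∀a ∀r ∀y (F(v,v) ∧ Q(u) ∧ (¬Q(s) ∨ F(a,a)) ∨ Q(y) ∧ ¬F(r,r))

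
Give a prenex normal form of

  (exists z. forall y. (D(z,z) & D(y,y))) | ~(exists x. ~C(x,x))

exists z. forall y. forall x. (D(z,z) & D(y,y) | C(x,x))

Push ¬ through the quantifiers and connectives to reach negation normal form:
  (exists z. forall y. (D(z,z) & D(y,y))) | (forall x. C(x,x))
Extract every quantifier outward, since the variables are now distinct and don't occur free across branches:
  exists z. forall y. forall x. (D(z,z) & D(y,y) | C(x,x))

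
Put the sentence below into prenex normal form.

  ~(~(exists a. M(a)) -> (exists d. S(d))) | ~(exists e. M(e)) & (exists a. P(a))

Rewrite implications/biconditionals: A → B as ¬A ∨ B.
  ~(~~(exists a. M(a)) | (exists d. S(d))) | ~(exists e. M(e)) & (exists a. P(a))
Drive negations inward (¬∀x A ≡ ∃x ¬A, ¬∃x A ≡ ∀x ¬A, De Morgan for ∧/∨):
  (forall a. ~M(a)) & (forall d. ~S(d)) | (forall e. ~M(e)) & (exists a. P(a))
Give each quantifier a distinct variable: a↦q.
  (forall a. ~M(a)) & (forall d. ~S(d)) | (forall e. ~M(e)) & (exists q. P(q))
Pull the quantifiers to the front (each side's bound variable is not free in the other side):
  forall a. forall d. forall e. exists q. (~M(a) & ~S(d) | ~M(e) & P(q))

forall a. forall d. forall e. exists q. (~M(a) & ~S(d) | ~M(e) & P(q))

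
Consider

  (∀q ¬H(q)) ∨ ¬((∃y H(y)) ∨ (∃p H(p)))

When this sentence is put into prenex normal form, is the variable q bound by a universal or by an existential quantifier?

Move each ¬ inward, flipping quantifiers it crosses:
  (∀q ¬H(q)) ∨ (∀y ¬H(y)) ∧ (∀p ¬H(p))
All bound variables are already distinct, so no renaming is needed.
Extract every quantifier outward, since the variables are now distinct and don't occur free across branches:
  ∀q ∀y ∀p (¬H(q) ∨ ¬H(y) ∧ ¬H(p))
The quantifier ∀q sits under an even number of negations, so it remains universal.

universal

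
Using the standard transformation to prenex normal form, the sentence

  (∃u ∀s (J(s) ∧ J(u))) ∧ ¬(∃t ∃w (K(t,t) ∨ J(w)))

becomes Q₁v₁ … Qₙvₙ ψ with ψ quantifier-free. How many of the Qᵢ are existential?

1

Push ¬ through the quantifiers and connectives to reach negation normal form:
  (∃u ∀s (J(s) ∧ J(u))) ∧ (∀t ∀w (¬K(t,t) ∧ ¬J(w)))
Pull the quantifiers to the front (each side's bound variable is not free in the other side):
  ∃u ∀s ∀t ∀w (J(s) ∧ J(u) ∧ ¬K(t,t) ∧ ¬J(w))
The prefix is ∃u ∀s ∀t ∀w: 3 universal, 1 existential.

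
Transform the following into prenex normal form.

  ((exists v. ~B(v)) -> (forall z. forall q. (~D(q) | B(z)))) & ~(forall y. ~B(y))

First replace A → B with ¬A ∨ B.
  (~(exists v. ~B(v)) | (forall z. forall q. (~D(q) | B(z)))) & ~(forall y. ~B(y))
Push ¬ through the quantifiers and connectives to reach negation normal form:
  ((forall v. B(v)) | (forall z. forall q. (~D(q) | B(z)))) & (exists y. B(y))
All bound variables are already distinct, so no renaming is needed.
Pull the quantifiers to the front (each side's bound variable is not free in the other side):
  forall v. forall z. forall q. exists y. ((B(v) | ~D(q) | B(z)) & B(y))

forall v. forall z. forall q. exists y. ((B(v) | ~D(q) | B(z)) & B(y))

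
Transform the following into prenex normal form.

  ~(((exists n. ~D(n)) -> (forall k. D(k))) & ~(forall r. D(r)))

exists n. exists k. forall r. (~D(n) & ~D(k) | D(r))

First replace A → B with ¬A ∨ B.
  ~((~(exists n. ~D(n)) | (forall k. D(k))) & ~(forall r. D(r)))
Move each ¬ inward, flipping quantifiers it crosses:
  (exists n. ~D(n)) & (exists k. ~D(k)) | (forall r. D(r))
All bound variables are already distinct, so no renaming is needed.
Extract every quantifier outward, since the variables are now distinct and don't occur free across branches:
  exists n. exists k. forall r. (~D(n) & ~D(k) | D(r))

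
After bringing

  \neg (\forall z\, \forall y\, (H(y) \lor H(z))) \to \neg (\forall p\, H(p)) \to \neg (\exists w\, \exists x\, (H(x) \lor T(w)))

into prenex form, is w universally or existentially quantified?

Eliminate → and ↔ using ¬ and ∨.
  \neg \neg (\forall z\, \forall y\, (H(y) \lor H(z))) \lor \neg \neg (\forall p\, H(p)) \lor \neg (\exists w\, \exists x\, (H(x) \lor T(w)))
Drive negations inward (¬∀x A ≡ ∃x ¬A, ¬∃x A ≡ ∀x ¬A, De Morgan for ∧/∨):
  (\forall z\, \forall y\, (H(y) \lor H(z))) \lor (\forall p\, H(p)) \lor (\forall w\, \forall x\, (\neg H(x) \land \neg T(w)))
Extract every quantifier outward, since the variables are now distinct and don't occur free across branches:
  \forall z\, \forall y\, \forall p\, \forall w\, \forall x\, (H(y) \lor H(z) \lor H(p) \lor \neg H(x) \land \neg T(w))
The quantifier \exists w sits under an odd number of negations (counting the antecedent side of each →), so it flips to \forall w.

universal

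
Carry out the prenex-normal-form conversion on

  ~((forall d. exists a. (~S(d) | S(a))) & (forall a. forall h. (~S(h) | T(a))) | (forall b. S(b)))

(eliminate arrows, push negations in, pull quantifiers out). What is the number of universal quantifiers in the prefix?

Drive negations inward (¬∀x A ≡ ∃x ¬A, ¬∃x A ≡ ∀x ¬A, De Morgan for ∧/∨):
  ((exists d. forall a. (S(d) & ~S(a))) | (exists a. exists h. (S(h) & ~T(a)))) & (exists b. ~S(b))
Give each quantifier a distinct variable: a↦r.
  ((exists d. forall a. (S(d) & ~S(a))) | (exists r. exists h. (S(h) & ~T(r)))) & (exists b. ~S(b))
Extract every quantifier outward, since the variables are now distinct and don't occur free across branches:
  exists d. forall a. exists r. exists h. exists b. ((S(d) & ~S(a) | S(h) & ~T(r)) & ~S(b))
The prefix is exists d forall a exists r exists h exists b: 1 universal, 4 existential.

1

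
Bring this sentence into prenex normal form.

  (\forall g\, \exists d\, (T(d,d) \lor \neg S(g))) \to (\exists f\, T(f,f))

\exists g\, \forall d\, \exists f\, (\neg T(d,d) \land S(g) \lor T(f,f))

Eliminate → and ↔ using ¬ and ∨.
  \neg (\forall g\, \exists d\, (T(d,d) \lor \neg S(g))) \lor (\exists f\, T(f,f))
Move each ¬ inward, flipping quantifiers it crosses:
  (\exists g\, \forall d\, (\neg T(d,d) \land S(g))) \lor (\exists f\, T(f,f))
All bound variables are already distinct, so no renaming is needed.
Extract every quantifier outward, since the variables are now distinct and don't occur free across branches:
  \exists g\, \forall d\, \exists f\, (\neg T(d,d) \land S(g) \lor T(f,f))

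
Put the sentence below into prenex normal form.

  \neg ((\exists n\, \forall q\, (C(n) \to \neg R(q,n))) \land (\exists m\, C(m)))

\forall n\, \exists q\, \forall m\, (C(n) \land R(q,n) \lor \neg C(m))

Eliminate → and ↔ using ¬ and ∨.
  \neg ((\exists n\, \forall q\, (\neg C(n) \lor \neg R(q,n))) \land (\exists m\, C(m)))
Push ¬ through the quantifiers and connectives to reach negation normal form:
  (\forall n\, \exists q\, (C(n) \land R(q,n))) \lor (\forall m\, \neg C(m))
All bound variables are already distinct, so no renaming is needed.
Extract every quantifier outward, since the variables are now distinct and don't occur free across branches:
  \forall n\, \exists q\, \forall m\, (C(n) \land R(q,n) \lor \neg C(m))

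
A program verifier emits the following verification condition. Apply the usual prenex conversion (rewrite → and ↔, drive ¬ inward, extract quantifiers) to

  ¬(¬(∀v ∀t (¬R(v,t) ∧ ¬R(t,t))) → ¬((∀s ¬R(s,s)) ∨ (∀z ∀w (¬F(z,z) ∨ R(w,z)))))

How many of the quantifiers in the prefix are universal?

3

Eliminate → and ↔ using ¬ and ∨.
  ¬(¬¬(∀v ∀t (¬R(v,t) ∧ ¬R(t,t))) ∨ ¬((∀s ¬R(s,s)) ∨ (∀z ∀w (¬F(z,z) ∨ R(w,z)))))
Push ¬ through the quantifiers and connectives to reach negation normal form:
  (∃v ∃t (R(v,t) ∨ R(t,t))) ∧ ((∀s ¬R(s,s)) ∨ (∀z ∀w (¬F(z,z) ∨ R(w,z))))
Pull the quantifiers to the front (each side's bound variable is not free in the other side):
  ∃v ∃t ∀s ∀z ∀w ((R(v,t) ∨ R(t,t)) ∧ (¬R(s,s) ∨ ¬F(z,z) ∨ R(w,z)))
The prefix is ∃v ∃t ∀s ∀z ∀w: 3 universal, 2 existential.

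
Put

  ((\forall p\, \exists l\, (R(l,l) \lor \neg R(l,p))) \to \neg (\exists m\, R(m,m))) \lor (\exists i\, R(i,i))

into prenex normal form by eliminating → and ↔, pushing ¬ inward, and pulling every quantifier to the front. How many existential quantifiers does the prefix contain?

Eliminate → and ↔ using ¬ and ∨.
  \neg (\forall p\, \exists l\, (R(l,l) \lor \neg R(l,p))) \lor \neg (\exists m\, R(m,m)) \lor (\exists i\, R(i,i))
Drive negations inward (¬∀x A ≡ ∃x ¬A, ¬∃x A ≡ ∀x ¬A, De Morgan for ∧/∨):
  (\exists p\, \forall l\, (\neg R(l,l) \land R(l,p))) \lor (\forall m\, \neg R(m,m)) \lor (\exists i\, R(i,i))
All bound variables are already distinct, so no renaming is needed.
Extract every quantifier outward, since the variables are now distinct and don't occur free across branches:
  \exists p\, \forall l\, \forall m\, \exists i\, (\neg R(l,l) \land R(l,p) \lor \neg R(m,m) \lor R(i,i))
The prefix is \exists p \forall l \forall m \exists i: 2 universal, 2 existential.

2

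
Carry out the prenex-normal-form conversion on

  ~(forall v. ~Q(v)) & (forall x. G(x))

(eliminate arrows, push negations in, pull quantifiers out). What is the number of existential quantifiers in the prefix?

1

Move each ¬ inward, flipping quantifiers it crosses:
  (exists v. Q(v)) & (forall x. G(x))
Pull the quantifiers to the front (each side's bound variable is not free in the other side):
  exists v. forall x. (Q(v) & G(x))
The prefix is exists v forall x: 1 universal, 1 existential.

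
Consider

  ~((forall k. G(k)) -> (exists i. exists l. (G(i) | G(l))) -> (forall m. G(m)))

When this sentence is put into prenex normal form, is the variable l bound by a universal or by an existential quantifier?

First replace A → B with ¬A ∨ B.
  ~(~(forall k. G(k)) | ~(exists i. exists l. (G(i) | G(l))) | (forall m. G(m)))
Push ¬ through the quantifiers and connectives to reach negation normal form:
  (forall k. G(k)) & (exists i. exists l. (G(i) | G(l))) & (exists m. ~G(m))
All bound variables are already distinct, so no renaming is needed.
Pull the quantifiers to the front (each side's bound variable is not free in the other side):
  forall k. exists i. exists l. exists m. (G(k) & (G(i) | G(l)) & ~G(m))
The quantifier exists l sits under an even number of negations (counting the antecedent side of each →), so it remains existential.

existential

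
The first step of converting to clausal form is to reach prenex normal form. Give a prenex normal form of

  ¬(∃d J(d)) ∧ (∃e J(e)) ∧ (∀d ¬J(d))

∀d ∃e ∀s (¬J(d) ∧ J(e) ∧ ¬J(s))

Drive negations inward (¬∀x A ≡ ∃x ¬A, ¬∃x A ≡ ∀x ¬A, De Morgan for ∧/∨):
  (∀d ¬J(d)) ∧ (∃e J(e)) ∧ (∀d ¬J(d))
Give each quantifier a distinct variable: d↦s.
  (∀d ¬J(d)) ∧ (∃e J(e)) ∧ (∀s ¬J(s))
Pull the quantifiers to the front (each side's bound variable is not free in the other side):
  ∀d ∃e ∀s (¬J(d) ∧ J(e) ∧ ¬J(s))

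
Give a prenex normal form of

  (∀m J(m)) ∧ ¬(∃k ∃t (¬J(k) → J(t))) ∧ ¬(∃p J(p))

∀m ∀k ∀t ∀p (J(m) ∧ ¬J(k) ∧ ¬J(t) ∧ ¬J(p))

Rewrite implications/biconditionals: A → B as ¬A ∨ B.
  (∀m J(m)) ∧ ¬(∃k ∃t (¬¬J(k) ∨ J(t))) ∧ ¬(∃p J(p))
Drive negations inward (¬∀x A ≡ ∃x ¬A, ¬∃x A ≡ ∀x ¬A, De Morgan for ∧/∨):
  (∀m J(m)) ∧ (∀k ∀t (¬J(k) ∧ ¬J(t))) ∧ (∀p ¬J(p))
Pull the quantifiers to the front (each side's bound variable is not free in the other side):
  ∀m ∀k ∀t ∀p (J(m) ∧ ¬J(k) ∧ ¬J(t) ∧ ¬J(p))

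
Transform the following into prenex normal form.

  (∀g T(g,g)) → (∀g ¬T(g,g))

∃g ∀v1 (¬T(g,g) ∨ ¬T(v1,v1))

First replace A → B with ¬A ∨ B.
  ¬(∀g T(g,g)) ∨ (∀g ¬T(g,g))
Drive negations inward (¬∀x A ≡ ∃x ¬A, ¬∃x A ≡ ∀x ¬A, De Morgan for ∧/∨):
  (∃g ¬T(g,g)) ∨ (∀g ¬T(g,g))
Rename bound variables to avoid capture: g↦v1.
  (∃g ¬T(g,g)) ∨ (∀v1 ¬T(v1,v1))
Pull the quantifiers to the front (each side's bound variable is not free in the other side):
  ∃g ∀v1 (¬T(g,g) ∨ ¬T(v1,v1))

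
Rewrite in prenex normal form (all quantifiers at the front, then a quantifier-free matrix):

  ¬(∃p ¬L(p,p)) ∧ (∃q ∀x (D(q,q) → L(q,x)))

Rewrite implications/biconditionals: A → B as ¬A ∨ B.
  ¬(∃p ¬L(p,p)) ∧ (∃q ∀x (¬D(q,q) ∨ L(q,x)))
Push ¬ through the quantifiers and connectives to reach negation normal form:
  (∀p L(p,p)) ∧ (∃q ∀x (¬D(q,q) ∨ L(q,x)))
All bound variables are already distinct, so no renaming is needed.
Pull the quantifiers to the front (each side's bound variable is not free in the other side):
  ∀p ∃q ∀x (L(p,p) ∧ (¬D(q,q) ∨ L(q,x)))

∀p ∃q ∀x (L(p,p) ∧ (¬D(q,q) ∨ L(q,x)))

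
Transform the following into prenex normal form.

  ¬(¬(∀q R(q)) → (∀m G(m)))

Rewrite implications/biconditionals: A → B as ¬A ∨ B.
  ¬(¬¬(∀q R(q)) ∨ (∀m G(m)))
Move each ¬ inward, flipping quantifiers it crosses:
  (∃q ¬R(q)) ∧ (∃m ¬G(m))
Finally move all quantifiers to the prefix:
  ∃q ∃m (¬R(q) ∧ ¬G(m))

∃q ∃m (¬R(q) ∧ ¬G(m))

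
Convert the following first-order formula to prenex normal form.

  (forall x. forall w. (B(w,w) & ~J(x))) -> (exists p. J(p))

Rewrite implications/biconditionals: A → B as ¬A ∨ B.
  ~(forall x. forall w. (B(w,w) & ~J(x))) | (exists p. J(p))
Move each ¬ inward, flipping quantifiers it crosses:
  (exists x. exists w. (~B(w,w) | J(x))) | (exists p. J(p))
All bound variables are already distinct, so no renaming is needed.
Extract every quantifier outward, since the variables are now distinct and don't occur free across branches:
  exists x. exists w. exists p. (~B(w,w) | J(x) | J(p))

exists x. exists w. exists p. (~B(w,w) | J(x) | J(p))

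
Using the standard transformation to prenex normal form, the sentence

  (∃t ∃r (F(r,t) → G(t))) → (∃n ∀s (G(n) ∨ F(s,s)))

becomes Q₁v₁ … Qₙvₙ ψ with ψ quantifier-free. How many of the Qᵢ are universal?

3

Eliminate → and ↔ using ¬ and ∨.
  ¬(∃t ∃r (¬F(r,t) ∨ G(t))) ∨ (∃n ∀s (G(n) ∨ F(s,s)))
Push ¬ through the quantifiers and connectives to reach negation normal form:
  (∀t ∀r (F(r,t) ∧ ¬G(t))) ∨ (∃n ∀s (G(n) ∨ F(s,s)))
Finally move all quantifiers to the prefix:
  ∀t ∀r ∃n ∀s (F(r,t) ∧ ¬G(t) ∨ G(n) ∨ F(s,s))
The prefix is ∀t ∀r ∃n ∀s: 3 universal, 1 existential.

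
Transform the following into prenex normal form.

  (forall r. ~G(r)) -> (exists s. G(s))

exists r. exists s. (G(r) | G(s))

Eliminate → and ↔ using ¬ and ∨.
  ~(forall r. ~G(r)) | (exists s. G(s))
Drive negations inward (¬∀x A ≡ ∃x ¬A, ¬∃x A ≡ ∀x ¬A, De Morgan for ∧/∨):
  (exists r. G(r)) | (exists s. G(s))
All bound variables are already distinct, so no renaming is needed.
Pull the quantifiers to the front (each side's bound variable is not free in the other side):
  exists r. exists s. (G(r) | G(s))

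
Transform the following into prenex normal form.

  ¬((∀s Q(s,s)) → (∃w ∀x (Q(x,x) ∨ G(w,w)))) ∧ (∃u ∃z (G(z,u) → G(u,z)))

Rewrite implications/biconditionals: A → B as ¬A ∨ B.
  ¬(¬(∀s Q(s,s)) ∨ (∃w ∀x (Q(x,x) ∨ G(w,w)))) ∧ (∃u ∃z (¬G(z,u) ∨ G(u,z)))
Push ¬ through the quantifiers and connectives to reach negation normal form:
  (∀s Q(s,s)) ∧ (∀w ∃x (¬Q(x,x) ∧ ¬G(w,w))) ∧ (∃u ∃z (¬G(z,u) ∨ G(u,z)))
All bound variables are already distinct, so no renaming is needed.
Finally move all quantifiers to the prefix:
  ∀s ∀w ∃x ∃u ∃z (Q(s,s) ∧ ¬Q(x,x) ∧ ¬G(w,w) ∧ (¬G(z,u) ∨ G(u,z)))

∀s ∀w ∃x ∃u ∃z (Q(s,s) ∧ ¬Q(x,x) ∧ ¬G(w,w) ∧ (¬G(z,u) ∨ G(u,z)))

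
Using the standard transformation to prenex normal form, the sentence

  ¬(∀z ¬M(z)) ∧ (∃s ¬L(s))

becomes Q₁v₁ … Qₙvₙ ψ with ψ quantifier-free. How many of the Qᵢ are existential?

Push ¬ through the quantifiers and connectives to reach negation normal form:
  (∃z M(z)) ∧ (∃s ¬L(s))
All bound variables are already distinct, so no renaming is needed.
Pull the quantifiers to the front (each side's bound variable is not free in the other side):
  ∃z ∃s (M(z) ∧ ¬L(s))
The prefix is ∃z ∃s: 0 universal, 2 existential.

2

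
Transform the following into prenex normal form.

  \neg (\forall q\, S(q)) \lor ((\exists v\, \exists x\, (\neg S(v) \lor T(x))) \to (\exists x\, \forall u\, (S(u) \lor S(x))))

\exists q\, \forall v\, \forall x\, \exists z\, \forall u\, (\neg S(q) \lor S(v) \land \neg T(x) \lor S(u) \lor S(z))

Eliminate → and ↔ using ¬ and ∨.
  \neg (\forall q\, S(q)) \lor \neg (\exists v\, \exists x\, (\neg S(v) \lor T(x))) \lor (\exists x\, \forall u\, (S(u) \lor S(x)))
Drive negations inward (¬∀x A ≡ ∃x ¬A, ¬∃x A ≡ ∀x ¬A, De Morgan for ∧/∨):
  (\exists q\, \neg S(q)) \lor (\forall v\, \forall x\, (S(v) \land \neg T(x))) \lor (\exists x\, \forall u\, (S(u) \lor S(x)))
Standardize variables apart so no two quantifiers bind the same name: x↦z.
  (\exists q\, \neg S(q)) \lor (\forall v\, \forall x\, (S(v) \land \neg T(x))) \lor (\exists z\, \forall u\, (S(u) \lor S(z)))
Finally move all quantifiers to the prefix:
  \exists q\, \forall v\, \forall x\, \exists z\, \forall u\, (\neg S(q) \lor S(v) \land \neg T(x) \lor S(u) \lor S(z))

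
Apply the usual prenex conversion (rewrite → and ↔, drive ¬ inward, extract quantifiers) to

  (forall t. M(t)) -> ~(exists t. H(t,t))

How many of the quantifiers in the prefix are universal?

Eliminate → and ↔ using ¬ and ∨.
  ~(forall t. M(t)) | ~(exists t. H(t,t))
Move each ¬ inward, flipping quantifiers it crosses:
  (exists t. ~M(t)) | (forall t. ~H(t,t))
Standardize variables apart so no two quantifiers bind the same name: t↦z.
  (exists t. ~M(t)) | (forall z. ~H(z,z))
Finally move all quantifiers to the prefix:
  exists t. forall z. (~M(t) | ~H(z,z))
The prefix is exists t forall z: 1 universal, 1 existential.

1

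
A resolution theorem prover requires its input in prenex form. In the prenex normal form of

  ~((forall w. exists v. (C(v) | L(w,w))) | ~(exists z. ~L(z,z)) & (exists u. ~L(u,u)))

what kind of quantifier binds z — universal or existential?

existential

Move each ¬ inward, flipping quantifiers it crosses:
  (exists w. forall v. (~C(v) & ~L(w,w))) & ((exists z. ~L(z,z)) | (forall u. L(u,u)))
All bound variables are already distinct, so no renaming is needed.
Pull the quantifiers to the front (each side's bound variable is not free in the other side):
  exists w. forall v. exists z. forall u. (~C(v) & ~L(w,w) & (~L(z,z) | L(u,u)))
The quantifier exists z sits under an even number of negations, so it remains existential.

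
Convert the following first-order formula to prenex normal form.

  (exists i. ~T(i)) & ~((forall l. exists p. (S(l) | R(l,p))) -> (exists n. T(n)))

Eliminate → and ↔ using ¬ and ∨.
  (exists i. ~T(i)) & ~(~(forall l. exists p. (S(l) | R(l,p))) | (exists n. T(n)))
Push ¬ through the quantifiers and connectives to reach negation normal form:
  (exists i. ~T(i)) & (forall l. exists p. (S(l) | R(l,p))) & (forall n. ~T(n))
All bound variables are already distinct, so no renaming is needed.
Extract every quantifier outward, since the variables are now distinct and don't occur free across branches:
  exists i. forall l. exists p. forall n. (~T(i) & (S(l) | R(l,p)) & ~T(n))

exists i. forall l. exists p. forall n. (~T(i) & (S(l) | R(l,p)) & ~T(n))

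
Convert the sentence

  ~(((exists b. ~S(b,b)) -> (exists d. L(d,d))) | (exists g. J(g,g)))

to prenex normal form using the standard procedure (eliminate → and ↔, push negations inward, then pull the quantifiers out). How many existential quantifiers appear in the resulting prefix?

Rewrite implications/biconditionals: A → B as ¬A ∨ B.
  ~(~(exists b. ~S(b,b)) | (exists d. L(d,d)) | (exists g. J(g,g)))
Push ¬ through the quantifiers and connectives to reach negation normal form:
  (exists b. ~S(b,b)) & (forall d. ~L(d,d)) & (forall g. ~J(g,g))
All bound variables are already distinct, so no renaming is needed.
Finally move all quantifiers to the prefix:
  exists b. forall d. forall g. (~S(b,b) & ~L(d,d) & ~J(g,g))
The prefix is exists b forall d forall g: 2 universal, 1 existential.

1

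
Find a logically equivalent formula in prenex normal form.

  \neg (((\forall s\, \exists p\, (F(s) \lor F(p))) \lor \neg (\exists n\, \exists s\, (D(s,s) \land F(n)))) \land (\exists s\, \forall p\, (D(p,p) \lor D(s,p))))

\exists s\, \forall p\, \exists n\, \exists u1\, \forall w1\, \exists y\, (\neg F(s) \land \neg F(p) \land D(u1,u1) \land F(n) \lor \neg D(y,y) \land \neg D(w1,y))

Push ¬ through the quantifiers and connectives to reach negation normal form:
  (\exists s\, \forall p\, (\neg F(s) \land \neg F(p))) \land (\exists n\, \exists s\, (D(s,s) \land F(n))) \lor (\forall s\, \exists p\, (\neg D(p,p) \land \neg D(s,p)))
Give each quantifier a distinct variable: s↦u1, s↦w1, p↦y.
  (\exists s\, \forall p\, (\neg F(s) \land \neg F(p))) \land (\exists n\, \exists u1\, (D(u1,u1) \land F(n))) \lor (\forall w1\, \exists y\, (\neg D(y,y) \land \neg D(w1,y)))
Extract every quantifier outward, since the variables are now distinct and don't occur free across branches:
  \exists s\, \forall p\, \exists n\, \exists u1\, \forall w1\, \exists y\, (\neg F(s) \land \neg F(p) \land D(u1,u1) \land F(n) \lor \neg D(y,y) \land \neg D(w1,y))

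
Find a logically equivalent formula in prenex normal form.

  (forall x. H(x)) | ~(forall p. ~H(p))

forall x. exists p. (H(x) | H(p))

Move each ¬ inward, flipping quantifiers it crosses:
  (forall x. H(x)) | (exists p. H(p))
All bound variables are already distinct, so no renaming is needed.
Finally move all quantifiers to the prefix:
  forall x. exists p. (H(x) | H(p))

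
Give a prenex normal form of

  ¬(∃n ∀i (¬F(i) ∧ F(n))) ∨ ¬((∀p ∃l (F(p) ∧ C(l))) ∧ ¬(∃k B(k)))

Drive negations inward (¬∀x A ≡ ∃x ¬A, ¬∃x A ≡ ∀x ¬A, De Morgan for ∧/∨):
  (∀n ∃i (F(i) ∨ ¬F(n))) ∨ (∃p ∀l (¬F(p) ∨ ¬C(l))) ∨ (∃k B(k))
Pull the quantifiers to the front (each side's bound variable is not free in the other side):
  ∀n ∃i ∃p ∀l ∃k (F(i) ∨ ¬F(n) ∨ ¬F(p) ∨ ¬C(l) ∨ B(k))

∀n ∃i ∃p ∀l ∃k (F(i) ∨ ¬F(n) ∨ ¬F(p) ∨ ¬C(l) ∨ B(k))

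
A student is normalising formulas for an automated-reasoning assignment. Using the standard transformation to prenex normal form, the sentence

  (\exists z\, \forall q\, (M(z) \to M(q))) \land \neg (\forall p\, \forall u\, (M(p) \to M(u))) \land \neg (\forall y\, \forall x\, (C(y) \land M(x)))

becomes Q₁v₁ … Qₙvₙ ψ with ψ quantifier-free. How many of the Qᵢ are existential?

Rewrite implications/biconditionals: A → B as ¬A ∨ B.
  (\exists z\, \forall q\, (\neg M(z) \lor M(q))) \land \neg (\forall p\, \forall u\, (\neg M(p) \lor M(u))) \land \neg (\forall y\, \forall x\, (C(y) \land M(x)))
Push ¬ through the quantifiers and connectives to reach negation normal form:
  (\exists z\, \forall q\, (\neg M(z) \lor M(q))) \land (\exists p\, \exists u\, (M(p) \land \neg M(u))) \land (\exists y\, \exists x\, (\neg C(y) \lor \neg M(x)))
Extract every quantifier outward, since the variables are now distinct and don't occur free across branches:
  \exists z\, \forall q\, \exists p\, \exists u\, \exists y\, \exists x\, ((\neg M(z) \lor M(q)) \land M(p) \land \neg M(u) \land (\neg C(y) \lor \neg M(x)))
The prefix is \exists z \forall q \exists p \exists u \exists y \exists x: 1 universal, 5 existential.

5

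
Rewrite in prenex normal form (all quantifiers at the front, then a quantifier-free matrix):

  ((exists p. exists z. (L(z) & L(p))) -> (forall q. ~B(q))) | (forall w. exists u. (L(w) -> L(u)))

First replace A → B with ¬A ∨ B.
  ~(exists p. exists z. (L(z) & L(p))) | (forall q. ~B(q)) | (forall w. exists u. (~L(w) | L(u)))
Drive negations inward (¬∀x A ≡ ∃x ¬A, ¬∃x A ≡ ∀x ¬A, De Morgan for ∧/∨):
  (forall p. forall z. (~L(z) | ~L(p))) | (forall q. ~B(q)) | (forall w. exists u. (~L(w) | L(u)))
All bound variables are already distinct, so no renaming is needed.
Extract every quantifier outward, since the variables are now distinct and don't occur free across branches:
  forall p. forall z. forall q. forall w. exists u. (~L(z) | ~L(p) | ~B(q) | ~L(w) | L(u))

forall p. forall z. forall q. forall w. exists u. (~L(z) | ~L(p) | ~B(q) | ~L(w) | L(u))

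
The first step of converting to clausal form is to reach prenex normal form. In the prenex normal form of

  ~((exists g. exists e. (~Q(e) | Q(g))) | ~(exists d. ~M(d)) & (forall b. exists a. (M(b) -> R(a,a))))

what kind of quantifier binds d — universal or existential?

Eliminate → and ↔ using ¬ and ∨.
  ~((exists g. exists e. (~Q(e) | Q(g))) | ~(exists d. ~M(d)) & (forall b. exists a. (~M(b) | R(a,a))))
Drive negations inward (¬∀x A ≡ ∃x ¬A, ¬∃x A ≡ ∀x ¬A, De Morgan for ∧/∨):
  (forall g. forall e. (Q(e) & ~Q(g))) & ((exists d. ~M(d)) | (exists b. forall a. (M(b) & ~R(a,a))))
All bound variables are already distinct, so no renaming is needed.
Pull the quantifiers to the front (each side's bound variable is not free in the other side):
  forall g. forall e. exists d. exists b. forall a. (Q(e) & ~Q(g) & (~M(d) | M(b) & ~R(a,a)))
The quantifier exists d sits under an even number of negations (counting the antecedent side of each →), so it remains existential.

existential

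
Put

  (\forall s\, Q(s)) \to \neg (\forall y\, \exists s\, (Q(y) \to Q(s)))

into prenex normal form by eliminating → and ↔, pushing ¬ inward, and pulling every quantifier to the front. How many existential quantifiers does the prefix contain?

2

Rewrite implications/biconditionals: A → B as ¬A ∨ B.
  \neg (\forall s\, Q(s)) \lor \neg (\forall y\, \exists s\, (\neg Q(y) \lor Q(s)))
Push ¬ through the quantifiers and connectives to reach negation normal form:
  (\exists s\, \neg Q(s)) \lor (\exists y\, \forall s\, (Q(y) \land \neg Q(s)))
Standardize variables apart so no two quantifiers bind the same name: s↦z1.
  (\exists s\, \neg Q(s)) \lor (\exists y\, \forall z1\, (Q(y) \land \neg Q(z1)))
Pull the quantifiers to the front (each side's bound variable is not free in the other side):
  \exists s\, \exists y\, \forall z1\, (\neg Q(s) \lor Q(y) \land \neg Q(z1))
The prefix is \exists s \exists y \forall z1: 1 universal, 2 existential.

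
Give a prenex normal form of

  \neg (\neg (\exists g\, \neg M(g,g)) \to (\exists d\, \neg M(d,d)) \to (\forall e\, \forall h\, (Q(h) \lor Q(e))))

\forall g\, \exists d\, \exists e\, \exists h\, (M(g,g) \land \neg M(d,d) \land \neg Q(h) \land \neg Q(e))

Eliminate → and ↔ using ¬ and ∨.
  \neg (\neg \neg (\exists g\, \neg M(g,g)) \lor \neg (\exists d\, \neg M(d,d)) \lor (\forall e\, \forall h\, (Q(h) \lor Q(e))))
Move each ¬ inward, flipping quantifiers it crosses:
  (\forall g\, M(g,g)) \land (\exists d\, \neg M(d,d)) \land (\exists e\, \exists h\, (\neg Q(h) \land \neg Q(e)))
All bound variables are already distinct, so no renaming is needed.
Finally move all quantifiers to the prefix:
  \forall g\, \exists d\, \exists e\, \exists h\, (M(g,g) \land \neg M(d,d) \land \neg Q(h) \land \neg Q(e))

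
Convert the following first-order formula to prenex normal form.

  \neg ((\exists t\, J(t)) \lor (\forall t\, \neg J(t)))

Move each ¬ inward, flipping quantifiers it crosses:
  (\forall t\, \neg J(t)) \land (\exists t\, J(t))
Rename bound variables to avoid capture: t↦a.
  (\forall t\, \neg J(t)) \land (\exists a\, J(a))
Finally move all quantifiers to the prefix:
  \forall t\, \exists a\, (\neg J(t) \land J(a))

\forall t\, \exists a\, (\neg J(t) \land J(a))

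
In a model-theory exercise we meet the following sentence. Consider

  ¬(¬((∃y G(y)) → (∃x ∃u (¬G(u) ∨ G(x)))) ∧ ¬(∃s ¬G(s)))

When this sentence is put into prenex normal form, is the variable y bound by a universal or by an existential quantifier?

universal

Eliminate → and ↔ using ¬ and ∨.
  ¬(¬(¬(∃y G(y)) ∨ (∃x ∃u (¬G(u) ∨ G(x)))) ∧ ¬(∃s ¬G(s)))
Move each ¬ inward, flipping quantifiers it crosses:
  (∀y ¬G(y)) ∨ (∃x ∃u (¬G(u) ∨ G(x))) ∨ (∃s ¬G(s))
Extract every quantifier outward, since the variables are now distinct and don't occur free across branches:
  ∀y ∃x ∃u ∃s (¬G(y) ∨ ¬G(u) ∨ G(x) ∨ ¬G(s))
The quantifier ∃y sits under an odd number of negations (counting the antecedent side of each →), so it flips to ∀y.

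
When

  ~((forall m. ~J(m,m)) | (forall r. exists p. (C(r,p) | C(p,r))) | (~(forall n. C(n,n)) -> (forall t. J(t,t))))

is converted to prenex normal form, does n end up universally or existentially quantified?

existential

First replace A → B with ¬A ∨ B.
  ~((forall m. ~J(m,m)) | (forall r. exists p. (C(r,p) | C(p,r))) | ~~(forall n. C(n,n)) | (forall t. J(t,t)))
Drive negations inward (¬∀x A ≡ ∃x ¬A, ¬∃x A ≡ ∀x ¬A, De Morgan for ∧/∨):
  (exists m. J(m,m)) & (exists r. forall p. (~C(r,p) & ~C(p,r))) & (exists n. ~C(n,n)) & (exists t. ~J(t,t))
All bound variables are already distinct, so no renaming is needed.
Extract every quantifier outward, since the variables are now distinct and don't occur free across branches:
  exists m. exists r. forall p. exists n. exists t. (J(m,m) & ~C(r,p) & ~C(p,r) & ~C(n,n) & ~J(t,t))
The quantifier forall n sits under an odd number of negations (counting the antecedent side of each →), so it flips to exists n.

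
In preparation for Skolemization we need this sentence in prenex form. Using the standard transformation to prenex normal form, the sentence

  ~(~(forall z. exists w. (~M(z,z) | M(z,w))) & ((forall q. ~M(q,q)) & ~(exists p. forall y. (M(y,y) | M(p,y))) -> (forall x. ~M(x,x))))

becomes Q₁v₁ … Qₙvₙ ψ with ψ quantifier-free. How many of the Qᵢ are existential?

3

Rewrite implications/biconditionals: A → B as ¬A ∨ B.
  ~(~(forall z. exists w. (~M(z,z) | M(z,w))) & (~((forall q. ~M(q,q)) & ~(exists p. forall y. (M(y,y) | M(p,y)))) | (forall x. ~M(x,x))))
Drive negations inward (¬∀x A ≡ ∃x ¬A, ¬∃x A ≡ ∀x ¬A, De Morgan for ∧/∨):
  (forall z. exists w. (~M(z,z) | M(z,w))) | (forall q. ~M(q,q)) & (forall p. exists y. (~M(y,y) & ~M(p,y))) & (exists x. M(x,x))
Pull the quantifiers to the front (each side's bound variable is not free in the other side):
  forall z. exists w. forall q. forall p. exists y. exists x. (~M(z,z) | M(z,w) | ~M(q,q) & ~M(y,y) & ~M(p,y) & M(x,x))
The prefix is forall z exists w forall q forall p exists y exists x: 3 universal, 3 existential.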